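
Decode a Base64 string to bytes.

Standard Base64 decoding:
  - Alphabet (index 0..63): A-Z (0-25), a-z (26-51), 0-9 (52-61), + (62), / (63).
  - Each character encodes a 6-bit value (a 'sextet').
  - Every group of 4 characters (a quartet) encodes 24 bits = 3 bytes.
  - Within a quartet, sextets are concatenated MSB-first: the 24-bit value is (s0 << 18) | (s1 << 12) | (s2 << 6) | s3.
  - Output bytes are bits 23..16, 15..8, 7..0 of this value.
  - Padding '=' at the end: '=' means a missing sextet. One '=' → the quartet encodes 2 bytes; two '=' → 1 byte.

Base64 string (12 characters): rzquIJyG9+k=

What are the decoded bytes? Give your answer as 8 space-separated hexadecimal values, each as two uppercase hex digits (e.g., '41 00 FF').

Answer: AF 3A AE 20 9C 86 F7 E9

Derivation:
After char 0 ('r'=43): chars_in_quartet=1 acc=0x2B bytes_emitted=0
After char 1 ('z'=51): chars_in_quartet=2 acc=0xAF3 bytes_emitted=0
After char 2 ('q'=42): chars_in_quartet=3 acc=0x2BCEA bytes_emitted=0
After char 3 ('u'=46): chars_in_quartet=4 acc=0xAF3AAE -> emit AF 3A AE, reset; bytes_emitted=3
After char 4 ('I'=8): chars_in_quartet=1 acc=0x8 bytes_emitted=3
After char 5 ('J'=9): chars_in_quartet=2 acc=0x209 bytes_emitted=3
After char 6 ('y'=50): chars_in_quartet=3 acc=0x8272 bytes_emitted=3
After char 7 ('G'=6): chars_in_quartet=4 acc=0x209C86 -> emit 20 9C 86, reset; bytes_emitted=6
After char 8 ('9'=61): chars_in_quartet=1 acc=0x3D bytes_emitted=6
After char 9 ('+'=62): chars_in_quartet=2 acc=0xF7E bytes_emitted=6
After char 10 ('k'=36): chars_in_quartet=3 acc=0x3DFA4 bytes_emitted=6
Padding '=': partial quartet acc=0x3DFA4 -> emit F7 E9; bytes_emitted=8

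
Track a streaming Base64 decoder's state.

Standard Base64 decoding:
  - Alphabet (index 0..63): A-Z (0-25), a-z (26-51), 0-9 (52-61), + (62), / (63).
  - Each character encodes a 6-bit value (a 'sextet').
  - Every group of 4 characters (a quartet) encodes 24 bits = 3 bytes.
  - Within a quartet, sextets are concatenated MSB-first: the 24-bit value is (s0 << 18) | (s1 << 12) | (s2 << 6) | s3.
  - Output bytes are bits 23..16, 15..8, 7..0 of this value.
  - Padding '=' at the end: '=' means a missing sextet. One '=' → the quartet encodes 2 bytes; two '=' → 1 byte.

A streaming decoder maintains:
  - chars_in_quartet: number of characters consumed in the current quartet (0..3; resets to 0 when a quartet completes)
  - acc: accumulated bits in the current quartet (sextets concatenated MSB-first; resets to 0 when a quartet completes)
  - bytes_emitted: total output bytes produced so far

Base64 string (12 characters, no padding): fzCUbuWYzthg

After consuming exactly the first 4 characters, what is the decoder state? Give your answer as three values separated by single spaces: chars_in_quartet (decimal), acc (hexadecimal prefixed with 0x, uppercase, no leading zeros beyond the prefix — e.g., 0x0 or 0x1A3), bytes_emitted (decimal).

After char 0 ('f'=31): chars_in_quartet=1 acc=0x1F bytes_emitted=0
After char 1 ('z'=51): chars_in_quartet=2 acc=0x7F3 bytes_emitted=0
After char 2 ('C'=2): chars_in_quartet=3 acc=0x1FCC2 bytes_emitted=0
After char 3 ('U'=20): chars_in_quartet=4 acc=0x7F3094 -> emit 7F 30 94, reset; bytes_emitted=3

Answer: 0 0x0 3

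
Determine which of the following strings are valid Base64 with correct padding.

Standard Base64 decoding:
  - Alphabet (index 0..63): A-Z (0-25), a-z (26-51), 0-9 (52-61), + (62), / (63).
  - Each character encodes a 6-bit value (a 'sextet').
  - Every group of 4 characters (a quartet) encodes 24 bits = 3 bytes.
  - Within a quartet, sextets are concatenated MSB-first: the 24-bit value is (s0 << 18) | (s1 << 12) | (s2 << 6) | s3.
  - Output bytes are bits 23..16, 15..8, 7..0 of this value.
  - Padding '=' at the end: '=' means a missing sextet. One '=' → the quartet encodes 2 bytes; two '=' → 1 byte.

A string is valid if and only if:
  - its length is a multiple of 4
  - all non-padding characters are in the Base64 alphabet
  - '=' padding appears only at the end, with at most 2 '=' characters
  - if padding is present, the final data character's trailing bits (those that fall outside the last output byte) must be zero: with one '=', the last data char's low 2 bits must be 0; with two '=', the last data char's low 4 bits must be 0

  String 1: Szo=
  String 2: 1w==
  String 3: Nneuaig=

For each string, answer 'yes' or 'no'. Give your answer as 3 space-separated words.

Answer: yes yes yes

Derivation:
String 1: 'Szo=' → valid
String 2: '1w==' → valid
String 3: 'Nneuaig=' → valid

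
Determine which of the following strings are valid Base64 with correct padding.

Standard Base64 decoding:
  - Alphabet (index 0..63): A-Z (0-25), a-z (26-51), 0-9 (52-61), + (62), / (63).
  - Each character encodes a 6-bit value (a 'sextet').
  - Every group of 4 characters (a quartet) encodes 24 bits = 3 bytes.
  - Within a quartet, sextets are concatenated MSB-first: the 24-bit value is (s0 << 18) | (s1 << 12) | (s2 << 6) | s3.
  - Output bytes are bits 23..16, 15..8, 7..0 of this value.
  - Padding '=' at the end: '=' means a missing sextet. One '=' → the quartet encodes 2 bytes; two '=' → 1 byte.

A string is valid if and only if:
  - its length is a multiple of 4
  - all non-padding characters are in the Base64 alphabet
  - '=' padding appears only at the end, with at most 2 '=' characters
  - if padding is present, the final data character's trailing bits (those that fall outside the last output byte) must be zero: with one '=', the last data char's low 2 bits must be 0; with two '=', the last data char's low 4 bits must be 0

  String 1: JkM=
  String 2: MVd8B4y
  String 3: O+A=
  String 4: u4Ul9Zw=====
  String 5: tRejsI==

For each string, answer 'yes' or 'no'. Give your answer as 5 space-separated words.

Answer: yes no yes no no

Derivation:
String 1: 'JkM=' → valid
String 2: 'MVd8B4y' → invalid (len=7 not mult of 4)
String 3: 'O+A=' → valid
String 4: 'u4Ul9Zw=====' → invalid (5 pad chars (max 2))
String 5: 'tRejsI==' → invalid (bad trailing bits)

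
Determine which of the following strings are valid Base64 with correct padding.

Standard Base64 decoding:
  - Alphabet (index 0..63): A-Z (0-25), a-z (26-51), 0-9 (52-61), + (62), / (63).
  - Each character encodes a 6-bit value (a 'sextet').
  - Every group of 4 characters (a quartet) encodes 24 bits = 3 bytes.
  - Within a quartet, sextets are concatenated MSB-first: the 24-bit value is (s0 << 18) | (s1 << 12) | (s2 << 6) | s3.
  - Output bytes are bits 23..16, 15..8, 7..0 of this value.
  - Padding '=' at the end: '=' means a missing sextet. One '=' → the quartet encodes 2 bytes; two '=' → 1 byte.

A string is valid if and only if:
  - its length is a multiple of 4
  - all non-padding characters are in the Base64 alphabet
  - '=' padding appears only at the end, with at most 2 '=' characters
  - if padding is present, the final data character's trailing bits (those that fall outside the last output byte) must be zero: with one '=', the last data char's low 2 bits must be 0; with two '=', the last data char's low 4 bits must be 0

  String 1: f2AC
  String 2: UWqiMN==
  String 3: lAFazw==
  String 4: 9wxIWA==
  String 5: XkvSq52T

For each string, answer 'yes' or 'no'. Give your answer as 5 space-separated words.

String 1: 'f2AC' → valid
String 2: 'UWqiMN==' → invalid (bad trailing bits)
String 3: 'lAFazw==' → valid
String 4: '9wxIWA==' → valid
String 5: 'XkvSq52T' → valid

Answer: yes no yes yes yes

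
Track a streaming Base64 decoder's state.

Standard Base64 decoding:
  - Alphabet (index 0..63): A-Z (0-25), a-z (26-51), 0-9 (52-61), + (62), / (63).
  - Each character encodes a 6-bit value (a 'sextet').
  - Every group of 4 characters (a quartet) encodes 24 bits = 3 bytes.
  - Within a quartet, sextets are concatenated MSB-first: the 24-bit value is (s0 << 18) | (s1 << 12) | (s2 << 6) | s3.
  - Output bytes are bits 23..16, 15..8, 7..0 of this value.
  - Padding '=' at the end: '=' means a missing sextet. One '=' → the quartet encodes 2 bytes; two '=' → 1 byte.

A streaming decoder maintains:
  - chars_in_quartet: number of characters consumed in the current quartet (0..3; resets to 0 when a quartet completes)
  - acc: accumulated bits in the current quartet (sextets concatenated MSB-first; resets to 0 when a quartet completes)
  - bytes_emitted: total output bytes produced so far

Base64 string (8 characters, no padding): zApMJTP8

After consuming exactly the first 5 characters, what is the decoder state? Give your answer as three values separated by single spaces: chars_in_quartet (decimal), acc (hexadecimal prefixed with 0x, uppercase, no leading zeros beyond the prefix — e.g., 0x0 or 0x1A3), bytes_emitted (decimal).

After char 0 ('z'=51): chars_in_quartet=1 acc=0x33 bytes_emitted=0
After char 1 ('A'=0): chars_in_quartet=2 acc=0xCC0 bytes_emitted=0
After char 2 ('p'=41): chars_in_quartet=3 acc=0x33029 bytes_emitted=0
After char 3 ('M'=12): chars_in_quartet=4 acc=0xCC0A4C -> emit CC 0A 4C, reset; bytes_emitted=3
After char 4 ('J'=9): chars_in_quartet=1 acc=0x9 bytes_emitted=3

Answer: 1 0x9 3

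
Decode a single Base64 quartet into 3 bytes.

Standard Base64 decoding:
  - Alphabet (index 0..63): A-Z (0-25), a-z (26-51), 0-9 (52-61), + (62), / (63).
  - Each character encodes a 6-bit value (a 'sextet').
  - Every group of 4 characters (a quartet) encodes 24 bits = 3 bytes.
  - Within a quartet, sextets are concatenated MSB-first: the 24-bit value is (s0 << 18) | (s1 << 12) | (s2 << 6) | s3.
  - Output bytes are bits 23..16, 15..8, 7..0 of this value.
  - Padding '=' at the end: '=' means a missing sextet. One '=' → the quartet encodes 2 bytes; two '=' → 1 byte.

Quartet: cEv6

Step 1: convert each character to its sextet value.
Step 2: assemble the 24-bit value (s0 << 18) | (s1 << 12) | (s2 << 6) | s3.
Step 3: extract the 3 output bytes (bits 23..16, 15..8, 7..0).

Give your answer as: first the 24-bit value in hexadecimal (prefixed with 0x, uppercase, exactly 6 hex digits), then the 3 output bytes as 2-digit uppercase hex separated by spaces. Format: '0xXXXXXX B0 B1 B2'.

Sextets: c=28, E=4, v=47, 6=58
24-bit: (28<<18) | (4<<12) | (47<<6) | 58
      = 0x700000 | 0x004000 | 0x000BC0 | 0x00003A
      = 0x704BFA
Bytes: (v>>16)&0xFF=70, (v>>8)&0xFF=4B, v&0xFF=FA

Answer: 0x704BFA 70 4B FA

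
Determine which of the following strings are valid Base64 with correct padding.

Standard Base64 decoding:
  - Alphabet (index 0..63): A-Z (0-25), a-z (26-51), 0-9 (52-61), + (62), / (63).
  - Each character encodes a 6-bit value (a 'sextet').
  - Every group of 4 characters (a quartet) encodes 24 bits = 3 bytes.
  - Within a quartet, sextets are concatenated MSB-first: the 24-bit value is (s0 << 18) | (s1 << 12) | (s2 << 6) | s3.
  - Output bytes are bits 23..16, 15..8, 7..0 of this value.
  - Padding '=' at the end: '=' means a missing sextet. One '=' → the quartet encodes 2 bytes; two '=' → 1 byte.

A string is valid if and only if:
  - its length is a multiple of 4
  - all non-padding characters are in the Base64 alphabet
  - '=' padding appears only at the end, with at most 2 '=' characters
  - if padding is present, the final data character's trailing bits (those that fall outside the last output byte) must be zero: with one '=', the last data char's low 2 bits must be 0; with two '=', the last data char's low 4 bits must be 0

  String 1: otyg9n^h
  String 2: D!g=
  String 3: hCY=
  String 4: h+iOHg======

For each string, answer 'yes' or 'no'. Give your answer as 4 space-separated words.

String 1: 'otyg9n^h' → invalid (bad char(s): ['^'])
String 2: 'D!g=' → invalid (bad char(s): ['!'])
String 3: 'hCY=' → valid
String 4: 'h+iOHg======' → invalid (6 pad chars (max 2))

Answer: no no yes no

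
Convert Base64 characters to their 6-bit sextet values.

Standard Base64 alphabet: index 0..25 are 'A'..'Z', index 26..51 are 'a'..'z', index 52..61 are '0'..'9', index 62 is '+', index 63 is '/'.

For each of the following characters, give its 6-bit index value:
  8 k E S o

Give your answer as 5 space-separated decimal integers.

Answer: 60 36 4 18 40

Derivation:
'8': 0..9 range, 52 + ord('8') − ord('0') = 60
'k': a..z range, 26 + ord('k') − ord('a') = 36
'E': A..Z range, ord('E') − ord('A') = 4
'S': A..Z range, ord('S') − ord('A') = 18
'o': a..z range, 26 + ord('o') − ord('a') = 40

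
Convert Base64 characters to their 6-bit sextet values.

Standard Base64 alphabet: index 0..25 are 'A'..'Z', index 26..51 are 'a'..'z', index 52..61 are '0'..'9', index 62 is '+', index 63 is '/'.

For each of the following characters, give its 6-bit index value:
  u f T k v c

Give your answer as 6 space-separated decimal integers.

Answer: 46 31 19 36 47 28

Derivation:
'u': a..z range, 26 + ord('u') − ord('a') = 46
'f': a..z range, 26 + ord('f') − ord('a') = 31
'T': A..Z range, ord('T') − ord('A') = 19
'k': a..z range, 26 + ord('k') − ord('a') = 36
'v': a..z range, 26 + ord('v') − ord('a') = 47
'c': a..z range, 26 + ord('c') − ord('a') = 28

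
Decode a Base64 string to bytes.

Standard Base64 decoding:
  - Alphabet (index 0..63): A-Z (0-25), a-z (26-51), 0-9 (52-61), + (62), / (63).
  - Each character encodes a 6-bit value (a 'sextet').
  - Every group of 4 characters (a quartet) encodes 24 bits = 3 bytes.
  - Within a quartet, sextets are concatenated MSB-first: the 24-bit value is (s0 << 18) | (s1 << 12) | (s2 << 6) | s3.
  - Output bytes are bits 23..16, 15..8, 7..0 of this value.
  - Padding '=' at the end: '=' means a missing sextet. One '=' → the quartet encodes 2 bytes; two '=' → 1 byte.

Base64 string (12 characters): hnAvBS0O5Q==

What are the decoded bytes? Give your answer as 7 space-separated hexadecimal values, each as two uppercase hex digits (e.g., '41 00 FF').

After char 0 ('h'=33): chars_in_quartet=1 acc=0x21 bytes_emitted=0
After char 1 ('n'=39): chars_in_quartet=2 acc=0x867 bytes_emitted=0
After char 2 ('A'=0): chars_in_quartet=3 acc=0x219C0 bytes_emitted=0
After char 3 ('v'=47): chars_in_quartet=4 acc=0x86702F -> emit 86 70 2F, reset; bytes_emitted=3
After char 4 ('B'=1): chars_in_quartet=1 acc=0x1 bytes_emitted=3
After char 5 ('S'=18): chars_in_quartet=2 acc=0x52 bytes_emitted=3
After char 6 ('0'=52): chars_in_quartet=3 acc=0x14B4 bytes_emitted=3
After char 7 ('O'=14): chars_in_quartet=4 acc=0x52D0E -> emit 05 2D 0E, reset; bytes_emitted=6
After char 8 ('5'=57): chars_in_quartet=1 acc=0x39 bytes_emitted=6
After char 9 ('Q'=16): chars_in_quartet=2 acc=0xE50 bytes_emitted=6
Padding '==': partial quartet acc=0xE50 -> emit E5; bytes_emitted=7

Answer: 86 70 2F 05 2D 0E E5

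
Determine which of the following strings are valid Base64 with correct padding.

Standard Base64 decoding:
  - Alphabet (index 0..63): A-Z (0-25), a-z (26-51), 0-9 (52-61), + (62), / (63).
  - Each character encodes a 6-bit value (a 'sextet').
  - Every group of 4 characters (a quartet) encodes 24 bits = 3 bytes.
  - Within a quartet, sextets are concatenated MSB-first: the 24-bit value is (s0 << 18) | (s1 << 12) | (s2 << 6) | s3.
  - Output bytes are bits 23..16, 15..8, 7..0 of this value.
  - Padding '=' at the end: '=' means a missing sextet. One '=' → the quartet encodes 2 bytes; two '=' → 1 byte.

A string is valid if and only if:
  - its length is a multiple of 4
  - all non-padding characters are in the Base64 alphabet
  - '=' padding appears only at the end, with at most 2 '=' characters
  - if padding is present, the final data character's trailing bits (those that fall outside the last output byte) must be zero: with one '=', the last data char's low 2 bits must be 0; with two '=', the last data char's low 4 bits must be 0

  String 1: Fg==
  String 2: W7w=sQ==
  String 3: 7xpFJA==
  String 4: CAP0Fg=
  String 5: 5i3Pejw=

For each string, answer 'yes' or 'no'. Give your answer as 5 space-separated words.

Answer: yes no yes no yes

Derivation:
String 1: 'Fg==' → valid
String 2: 'W7w=sQ==' → invalid (bad char(s): ['=']; '=' in middle)
String 3: '7xpFJA==' → valid
String 4: 'CAP0Fg=' → invalid (len=7 not mult of 4)
String 5: '5i3Pejw=' → valid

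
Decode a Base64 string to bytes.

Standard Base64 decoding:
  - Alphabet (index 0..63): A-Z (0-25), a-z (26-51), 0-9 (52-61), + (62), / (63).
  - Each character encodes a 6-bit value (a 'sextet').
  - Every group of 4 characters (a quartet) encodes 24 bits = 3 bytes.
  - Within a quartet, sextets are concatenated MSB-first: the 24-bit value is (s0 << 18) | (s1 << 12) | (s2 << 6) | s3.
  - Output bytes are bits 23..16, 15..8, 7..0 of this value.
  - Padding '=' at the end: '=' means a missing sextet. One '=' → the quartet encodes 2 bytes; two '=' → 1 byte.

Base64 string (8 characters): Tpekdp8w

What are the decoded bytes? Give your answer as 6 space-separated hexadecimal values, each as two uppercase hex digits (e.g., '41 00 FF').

Answer: 4E 97 A4 76 9F 30

Derivation:
After char 0 ('T'=19): chars_in_quartet=1 acc=0x13 bytes_emitted=0
After char 1 ('p'=41): chars_in_quartet=2 acc=0x4E9 bytes_emitted=0
After char 2 ('e'=30): chars_in_quartet=3 acc=0x13A5E bytes_emitted=0
After char 3 ('k'=36): chars_in_quartet=4 acc=0x4E97A4 -> emit 4E 97 A4, reset; bytes_emitted=3
After char 4 ('d'=29): chars_in_quartet=1 acc=0x1D bytes_emitted=3
After char 5 ('p'=41): chars_in_quartet=2 acc=0x769 bytes_emitted=3
After char 6 ('8'=60): chars_in_quartet=3 acc=0x1DA7C bytes_emitted=3
After char 7 ('w'=48): chars_in_quartet=4 acc=0x769F30 -> emit 76 9F 30, reset; bytes_emitted=6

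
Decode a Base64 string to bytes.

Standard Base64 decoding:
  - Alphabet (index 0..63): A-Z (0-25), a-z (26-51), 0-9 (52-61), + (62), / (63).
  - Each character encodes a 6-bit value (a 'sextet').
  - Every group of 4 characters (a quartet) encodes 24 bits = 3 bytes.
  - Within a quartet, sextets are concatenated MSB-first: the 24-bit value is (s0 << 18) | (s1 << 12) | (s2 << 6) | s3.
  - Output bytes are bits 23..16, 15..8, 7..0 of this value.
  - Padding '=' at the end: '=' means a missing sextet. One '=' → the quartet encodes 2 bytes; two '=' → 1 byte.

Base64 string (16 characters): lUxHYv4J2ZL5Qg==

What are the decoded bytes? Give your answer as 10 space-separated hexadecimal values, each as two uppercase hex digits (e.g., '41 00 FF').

After char 0 ('l'=37): chars_in_quartet=1 acc=0x25 bytes_emitted=0
After char 1 ('U'=20): chars_in_quartet=2 acc=0x954 bytes_emitted=0
After char 2 ('x'=49): chars_in_quartet=3 acc=0x25531 bytes_emitted=0
After char 3 ('H'=7): chars_in_quartet=4 acc=0x954C47 -> emit 95 4C 47, reset; bytes_emitted=3
After char 4 ('Y'=24): chars_in_quartet=1 acc=0x18 bytes_emitted=3
After char 5 ('v'=47): chars_in_quartet=2 acc=0x62F bytes_emitted=3
After char 6 ('4'=56): chars_in_quartet=3 acc=0x18BF8 bytes_emitted=3
After char 7 ('J'=9): chars_in_quartet=4 acc=0x62FE09 -> emit 62 FE 09, reset; bytes_emitted=6
After char 8 ('2'=54): chars_in_quartet=1 acc=0x36 bytes_emitted=6
After char 9 ('Z'=25): chars_in_quartet=2 acc=0xD99 bytes_emitted=6
After char 10 ('L'=11): chars_in_quartet=3 acc=0x3664B bytes_emitted=6
After char 11 ('5'=57): chars_in_quartet=4 acc=0xD992F9 -> emit D9 92 F9, reset; bytes_emitted=9
After char 12 ('Q'=16): chars_in_quartet=1 acc=0x10 bytes_emitted=9
After char 13 ('g'=32): chars_in_quartet=2 acc=0x420 bytes_emitted=9
Padding '==': partial quartet acc=0x420 -> emit 42; bytes_emitted=10

Answer: 95 4C 47 62 FE 09 D9 92 F9 42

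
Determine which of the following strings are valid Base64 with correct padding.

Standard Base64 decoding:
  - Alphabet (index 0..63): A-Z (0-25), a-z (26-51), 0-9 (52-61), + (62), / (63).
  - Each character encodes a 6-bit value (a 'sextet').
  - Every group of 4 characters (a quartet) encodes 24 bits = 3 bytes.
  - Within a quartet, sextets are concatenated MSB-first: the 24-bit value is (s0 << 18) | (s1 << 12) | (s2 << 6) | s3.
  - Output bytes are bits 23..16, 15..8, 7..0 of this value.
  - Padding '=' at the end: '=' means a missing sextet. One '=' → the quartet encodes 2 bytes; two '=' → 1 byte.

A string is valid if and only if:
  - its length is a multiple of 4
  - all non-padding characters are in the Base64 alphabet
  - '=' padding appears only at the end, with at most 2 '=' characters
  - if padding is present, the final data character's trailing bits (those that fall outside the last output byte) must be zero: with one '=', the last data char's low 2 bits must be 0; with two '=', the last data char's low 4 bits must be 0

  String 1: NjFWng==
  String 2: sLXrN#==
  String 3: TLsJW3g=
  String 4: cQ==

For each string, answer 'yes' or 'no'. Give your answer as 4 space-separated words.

String 1: 'NjFWng==' → valid
String 2: 'sLXrN#==' → invalid (bad char(s): ['#'])
String 3: 'TLsJW3g=' → valid
String 4: 'cQ==' → valid

Answer: yes no yes yes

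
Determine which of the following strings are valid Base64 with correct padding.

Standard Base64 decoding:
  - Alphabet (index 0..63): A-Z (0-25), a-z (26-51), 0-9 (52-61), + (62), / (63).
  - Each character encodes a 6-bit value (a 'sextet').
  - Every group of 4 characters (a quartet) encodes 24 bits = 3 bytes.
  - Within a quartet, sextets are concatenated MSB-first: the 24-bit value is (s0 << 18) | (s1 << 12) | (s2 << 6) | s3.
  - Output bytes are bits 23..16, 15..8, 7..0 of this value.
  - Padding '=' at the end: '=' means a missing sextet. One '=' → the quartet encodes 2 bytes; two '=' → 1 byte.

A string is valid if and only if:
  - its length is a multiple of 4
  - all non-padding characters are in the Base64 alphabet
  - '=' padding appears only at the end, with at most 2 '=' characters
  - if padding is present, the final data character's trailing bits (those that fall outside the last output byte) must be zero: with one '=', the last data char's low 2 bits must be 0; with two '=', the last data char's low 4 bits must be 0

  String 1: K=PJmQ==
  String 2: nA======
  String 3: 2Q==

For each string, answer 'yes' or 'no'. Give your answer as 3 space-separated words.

Answer: no no yes

Derivation:
String 1: 'K=PJmQ==' → invalid (bad char(s): ['=']; '=' in middle)
String 2: 'nA======' → invalid (6 pad chars (max 2))
String 3: '2Q==' → valid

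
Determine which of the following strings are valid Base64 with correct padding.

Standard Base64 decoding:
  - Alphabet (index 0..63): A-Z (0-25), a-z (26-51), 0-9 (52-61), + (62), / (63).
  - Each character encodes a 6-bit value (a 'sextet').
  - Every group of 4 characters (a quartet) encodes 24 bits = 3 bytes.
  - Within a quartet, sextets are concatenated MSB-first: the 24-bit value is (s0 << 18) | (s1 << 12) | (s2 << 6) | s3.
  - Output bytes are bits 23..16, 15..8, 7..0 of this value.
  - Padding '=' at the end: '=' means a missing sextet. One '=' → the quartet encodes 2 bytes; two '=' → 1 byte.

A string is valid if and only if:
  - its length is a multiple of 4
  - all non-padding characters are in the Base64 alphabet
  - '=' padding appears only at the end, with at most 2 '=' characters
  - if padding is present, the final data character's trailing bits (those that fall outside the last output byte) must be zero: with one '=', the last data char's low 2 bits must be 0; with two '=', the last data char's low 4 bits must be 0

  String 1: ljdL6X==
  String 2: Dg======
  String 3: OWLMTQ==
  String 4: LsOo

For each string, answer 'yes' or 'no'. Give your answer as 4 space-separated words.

Answer: no no yes yes

Derivation:
String 1: 'ljdL6X==' → invalid (bad trailing bits)
String 2: 'Dg======' → invalid (6 pad chars (max 2))
String 3: 'OWLMTQ==' → valid
String 4: 'LsOo' → valid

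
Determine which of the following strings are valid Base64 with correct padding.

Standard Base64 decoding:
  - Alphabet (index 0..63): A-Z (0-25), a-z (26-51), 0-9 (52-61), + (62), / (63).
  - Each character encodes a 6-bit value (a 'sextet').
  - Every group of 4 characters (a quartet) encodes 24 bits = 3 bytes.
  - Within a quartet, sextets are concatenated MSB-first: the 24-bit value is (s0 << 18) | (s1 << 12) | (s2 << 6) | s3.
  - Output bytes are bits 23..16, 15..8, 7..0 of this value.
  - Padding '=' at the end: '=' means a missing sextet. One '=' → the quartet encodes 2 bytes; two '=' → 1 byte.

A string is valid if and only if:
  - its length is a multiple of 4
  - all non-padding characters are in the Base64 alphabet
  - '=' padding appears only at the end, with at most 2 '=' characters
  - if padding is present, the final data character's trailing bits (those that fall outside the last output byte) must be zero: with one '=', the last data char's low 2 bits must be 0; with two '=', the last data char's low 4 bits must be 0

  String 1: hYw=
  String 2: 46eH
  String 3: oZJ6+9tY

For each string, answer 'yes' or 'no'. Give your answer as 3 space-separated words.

String 1: 'hYw=' → valid
String 2: '46eH' → valid
String 3: 'oZJ6+9tY' → valid

Answer: yes yes yes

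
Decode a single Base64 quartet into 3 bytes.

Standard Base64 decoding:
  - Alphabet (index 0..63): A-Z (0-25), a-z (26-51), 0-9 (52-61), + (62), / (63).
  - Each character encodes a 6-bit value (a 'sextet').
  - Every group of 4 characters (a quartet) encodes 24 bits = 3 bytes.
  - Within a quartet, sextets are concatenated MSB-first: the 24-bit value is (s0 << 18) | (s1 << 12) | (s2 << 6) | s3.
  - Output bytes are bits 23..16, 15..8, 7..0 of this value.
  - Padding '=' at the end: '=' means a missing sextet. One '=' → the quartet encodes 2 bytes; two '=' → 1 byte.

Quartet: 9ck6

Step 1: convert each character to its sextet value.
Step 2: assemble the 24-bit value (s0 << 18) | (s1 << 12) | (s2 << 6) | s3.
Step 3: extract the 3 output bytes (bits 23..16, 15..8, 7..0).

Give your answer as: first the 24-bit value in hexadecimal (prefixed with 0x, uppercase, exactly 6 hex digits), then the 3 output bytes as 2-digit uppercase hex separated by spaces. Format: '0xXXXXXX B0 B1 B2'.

Sextets: 9=61, c=28, k=36, 6=58
24-bit: (61<<18) | (28<<12) | (36<<6) | 58
      = 0xF40000 | 0x01C000 | 0x000900 | 0x00003A
      = 0xF5C93A
Bytes: (v>>16)&0xFF=F5, (v>>8)&0xFF=C9, v&0xFF=3A

Answer: 0xF5C93A F5 C9 3A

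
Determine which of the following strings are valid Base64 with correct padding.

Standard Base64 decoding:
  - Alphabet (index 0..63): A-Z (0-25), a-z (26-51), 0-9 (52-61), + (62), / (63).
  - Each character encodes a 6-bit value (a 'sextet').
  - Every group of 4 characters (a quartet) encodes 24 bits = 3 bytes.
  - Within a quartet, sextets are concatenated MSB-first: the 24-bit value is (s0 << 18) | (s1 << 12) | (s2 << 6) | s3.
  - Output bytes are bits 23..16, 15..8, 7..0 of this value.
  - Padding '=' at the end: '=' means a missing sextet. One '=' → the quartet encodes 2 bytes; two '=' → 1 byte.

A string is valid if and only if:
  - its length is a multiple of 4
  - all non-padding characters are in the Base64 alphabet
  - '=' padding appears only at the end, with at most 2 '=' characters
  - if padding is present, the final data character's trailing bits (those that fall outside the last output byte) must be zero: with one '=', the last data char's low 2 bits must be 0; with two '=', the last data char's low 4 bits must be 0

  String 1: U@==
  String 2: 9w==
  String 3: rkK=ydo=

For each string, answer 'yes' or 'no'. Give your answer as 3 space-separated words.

Answer: no yes no

Derivation:
String 1: 'U@==' → invalid (bad char(s): ['@'])
String 2: '9w==' → valid
String 3: 'rkK=ydo=' → invalid (bad char(s): ['=']; '=' in middle)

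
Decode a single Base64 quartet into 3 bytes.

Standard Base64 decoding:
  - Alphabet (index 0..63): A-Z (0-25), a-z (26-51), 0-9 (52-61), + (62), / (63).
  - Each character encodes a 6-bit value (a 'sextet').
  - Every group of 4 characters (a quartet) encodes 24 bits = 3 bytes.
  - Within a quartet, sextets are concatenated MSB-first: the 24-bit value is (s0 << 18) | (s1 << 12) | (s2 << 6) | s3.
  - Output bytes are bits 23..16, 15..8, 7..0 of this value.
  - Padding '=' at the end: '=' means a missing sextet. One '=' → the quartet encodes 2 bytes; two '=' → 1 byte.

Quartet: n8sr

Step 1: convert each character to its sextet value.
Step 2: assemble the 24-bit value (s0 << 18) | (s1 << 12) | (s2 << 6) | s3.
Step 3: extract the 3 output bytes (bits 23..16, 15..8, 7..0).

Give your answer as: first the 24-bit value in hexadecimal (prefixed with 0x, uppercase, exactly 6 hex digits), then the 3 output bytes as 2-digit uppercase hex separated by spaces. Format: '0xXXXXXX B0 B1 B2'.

Answer: 0x9FCB2B 9F CB 2B

Derivation:
Sextets: n=39, 8=60, s=44, r=43
24-bit: (39<<18) | (60<<12) | (44<<6) | 43
      = 0x9C0000 | 0x03C000 | 0x000B00 | 0x00002B
      = 0x9FCB2B
Bytes: (v>>16)&0xFF=9F, (v>>8)&0xFF=CB, v&0xFF=2B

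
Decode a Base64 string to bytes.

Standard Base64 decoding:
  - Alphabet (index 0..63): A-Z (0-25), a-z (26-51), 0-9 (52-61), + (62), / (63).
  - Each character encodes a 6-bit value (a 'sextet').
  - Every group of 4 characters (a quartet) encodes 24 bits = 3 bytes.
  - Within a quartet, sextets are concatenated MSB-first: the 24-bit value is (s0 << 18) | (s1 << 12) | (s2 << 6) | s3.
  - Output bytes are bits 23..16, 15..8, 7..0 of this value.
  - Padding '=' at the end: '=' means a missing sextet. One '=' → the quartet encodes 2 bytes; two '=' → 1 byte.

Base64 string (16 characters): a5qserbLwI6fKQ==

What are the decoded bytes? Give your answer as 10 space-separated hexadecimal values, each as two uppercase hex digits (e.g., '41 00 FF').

Answer: 6B 9A AC 7A B6 CB C0 8E 9F 29

Derivation:
After char 0 ('a'=26): chars_in_quartet=1 acc=0x1A bytes_emitted=0
After char 1 ('5'=57): chars_in_quartet=2 acc=0x6B9 bytes_emitted=0
After char 2 ('q'=42): chars_in_quartet=3 acc=0x1AE6A bytes_emitted=0
After char 3 ('s'=44): chars_in_quartet=4 acc=0x6B9AAC -> emit 6B 9A AC, reset; bytes_emitted=3
After char 4 ('e'=30): chars_in_quartet=1 acc=0x1E bytes_emitted=3
After char 5 ('r'=43): chars_in_quartet=2 acc=0x7AB bytes_emitted=3
After char 6 ('b'=27): chars_in_quartet=3 acc=0x1EADB bytes_emitted=3
After char 7 ('L'=11): chars_in_quartet=4 acc=0x7AB6CB -> emit 7A B6 CB, reset; bytes_emitted=6
After char 8 ('w'=48): chars_in_quartet=1 acc=0x30 bytes_emitted=6
After char 9 ('I'=8): chars_in_quartet=2 acc=0xC08 bytes_emitted=6
After char 10 ('6'=58): chars_in_quartet=3 acc=0x3023A bytes_emitted=6
After char 11 ('f'=31): chars_in_quartet=4 acc=0xC08E9F -> emit C0 8E 9F, reset; bytes_emitted=9
After char 12 ('K'=10): chars_in_quartet=1 acc=0xA bytes_emitted=9
After char 13 ('Q'=16): chars_in_quartet=2 acc=0x290 bytes_emitted=9
Padding '==': partial quartet acc=0x290 -> emit 29; bytes_emitted=10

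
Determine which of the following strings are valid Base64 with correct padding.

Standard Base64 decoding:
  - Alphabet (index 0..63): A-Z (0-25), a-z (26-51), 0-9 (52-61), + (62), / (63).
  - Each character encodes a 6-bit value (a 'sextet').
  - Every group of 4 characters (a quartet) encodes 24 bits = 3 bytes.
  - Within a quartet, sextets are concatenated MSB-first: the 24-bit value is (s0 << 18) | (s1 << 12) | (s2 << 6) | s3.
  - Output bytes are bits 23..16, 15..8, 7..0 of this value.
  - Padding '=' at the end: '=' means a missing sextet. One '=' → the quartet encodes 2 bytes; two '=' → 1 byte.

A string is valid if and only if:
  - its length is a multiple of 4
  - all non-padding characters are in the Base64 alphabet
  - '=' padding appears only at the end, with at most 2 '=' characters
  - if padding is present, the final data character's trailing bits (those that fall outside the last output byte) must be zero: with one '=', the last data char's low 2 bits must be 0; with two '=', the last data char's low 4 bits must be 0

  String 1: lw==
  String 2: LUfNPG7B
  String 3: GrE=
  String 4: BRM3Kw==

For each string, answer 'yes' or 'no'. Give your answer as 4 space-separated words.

String 1: 'lw==' → valid
String 2: 'LUfNPG7B' → valid
String 3: 'GrE=' → valid
String 4: 'BRM3Kw==' → valid

Answer: yes yes yes yes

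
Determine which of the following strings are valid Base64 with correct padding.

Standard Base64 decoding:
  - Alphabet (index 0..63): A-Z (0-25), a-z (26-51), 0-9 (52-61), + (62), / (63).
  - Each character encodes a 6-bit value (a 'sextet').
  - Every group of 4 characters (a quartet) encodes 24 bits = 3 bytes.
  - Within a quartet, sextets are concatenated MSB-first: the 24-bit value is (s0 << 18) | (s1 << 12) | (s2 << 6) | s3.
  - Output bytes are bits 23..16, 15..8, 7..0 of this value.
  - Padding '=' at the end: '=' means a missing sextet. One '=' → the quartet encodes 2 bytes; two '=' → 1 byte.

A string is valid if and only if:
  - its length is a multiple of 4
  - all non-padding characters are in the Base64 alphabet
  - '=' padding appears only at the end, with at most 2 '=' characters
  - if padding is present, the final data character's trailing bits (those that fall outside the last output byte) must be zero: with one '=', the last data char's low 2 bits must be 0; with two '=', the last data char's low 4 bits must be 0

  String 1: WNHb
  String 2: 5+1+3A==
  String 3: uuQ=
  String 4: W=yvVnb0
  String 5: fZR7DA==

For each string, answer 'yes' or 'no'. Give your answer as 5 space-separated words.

Answer: yes yes yes no yes

Derivation:
String 1: 'WNHb' → valid
String 2: '5+1+3A==' → valid
String 3: 'uuQ=' → valid
String 4: 'W=yvVnb0' → invalid (bad char(s): ['=']; '=' in middle)
String 5: 'fZR7DA==' → valid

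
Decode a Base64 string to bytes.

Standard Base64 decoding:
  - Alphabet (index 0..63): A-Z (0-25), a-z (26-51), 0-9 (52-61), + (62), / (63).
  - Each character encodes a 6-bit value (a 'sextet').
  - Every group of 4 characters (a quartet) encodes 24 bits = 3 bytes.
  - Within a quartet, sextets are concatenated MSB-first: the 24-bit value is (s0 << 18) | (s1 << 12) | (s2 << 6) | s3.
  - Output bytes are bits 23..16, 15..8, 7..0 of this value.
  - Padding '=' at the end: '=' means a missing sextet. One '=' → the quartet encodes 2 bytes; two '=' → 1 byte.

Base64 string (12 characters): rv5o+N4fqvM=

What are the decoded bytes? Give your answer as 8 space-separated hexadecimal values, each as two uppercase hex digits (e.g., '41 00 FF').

Answer: AE FE 68 F8 DE 1F AA F3

Derivation:
After char 0 ('r'=43): chars_in_quartet=1 acc=0x2B bytes_emitted=0
After char 1 ('v'=47): chars_in_quartet=2 acc=0xAEF bytes_emitted=0
After char 2 ('5'=57): chars_in_quartet=3 acc=0x2BBF9 bytes_emitted=0
After char 3 ('o'=40): chars_in_quartet=4 acc=0xAEFE68 -> emit AE FE 68, reset; bytes_emitted=3
After char 4 ('+'=62): chars_in_quartet=1 acc=0x3E bytes_emitted=3
After char 5 ('N'=13): chars_in_quartet=2 acc=0xF8D bytes_emitted=3
After char 6 ('4'=56): chars_in_quartet=3 acc=0x3E378 bytes_emitted=3
After char 7 ('f'=31): chars_in_quartet=4 acc=0xF8DE1F -> emit F8 DE 1F, reset; bytes_emitted=6
After char 8 ('q'=42): chars_in_quartet=1 acc=0x2A bytes_emitted=6
After char 9 ('v'=47): chars_in_quartet=2 acc=0xAAF bytes_emitted=6
After char 10 ('M'=12): chars_in_quartet=3 acc=0x2ABCC bytes_emitted=6
Padding '=': partial quartet acc=0x2ABCC -> emit AA F3; bytes_emitted=8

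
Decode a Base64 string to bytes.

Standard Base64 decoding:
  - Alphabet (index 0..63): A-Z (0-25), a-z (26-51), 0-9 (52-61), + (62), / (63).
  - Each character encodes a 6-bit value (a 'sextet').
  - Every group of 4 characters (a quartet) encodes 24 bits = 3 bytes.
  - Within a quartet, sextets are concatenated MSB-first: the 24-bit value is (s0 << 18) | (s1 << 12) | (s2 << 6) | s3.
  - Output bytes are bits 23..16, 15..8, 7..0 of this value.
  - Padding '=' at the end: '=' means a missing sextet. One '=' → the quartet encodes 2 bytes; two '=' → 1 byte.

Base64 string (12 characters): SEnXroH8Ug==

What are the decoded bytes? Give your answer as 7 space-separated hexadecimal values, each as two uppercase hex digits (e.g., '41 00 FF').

Answer: 48 49 D7 AE 81 FC 52

Derivation:
After char 0 ('S'=18): chars_in_quartet=1 acc=0x12 bytes_emitted=0
After char 1 ('E'=4): chars_in_quartet=2 acc=0x484 bytes_emitted=0
After char 2 ('n'=39): chars_in_quartet=3 acc=0x12127 bytes_emitted=0
After char 3 ('X'=23): chars_in_quartet=4 acc=0x4849D7 -> emit 48 49 D7, reset; bytes_emitted=3
After char 4 ('r'=43): chars_in_quartet=1 acc=0x2B bytes_emitted=3
After char 5 ('o'=40): chars_in_quartet=2 acc=0xAE8 bytes_emitted=3
After char 6 ('H'=7): chars_in_quartet=3 acc=0x2BA07 bytes_emitted=3
After char 7 ('8'=60): chars_in_quartet=4 acc=0xAE81FC -> emit AE 81 FC, reset; bytes_emitted=6
After char 8 ('U'=20): chars_in_quartet=1 acc=0x14 bytes_emitted=6
After char 9 ('g'=32): chars_in_quartet=2 acc=0x520 bytes_emitted=6
Padding '==': partial quartet acc=0x520 -> emit 52; bytes_emitted=7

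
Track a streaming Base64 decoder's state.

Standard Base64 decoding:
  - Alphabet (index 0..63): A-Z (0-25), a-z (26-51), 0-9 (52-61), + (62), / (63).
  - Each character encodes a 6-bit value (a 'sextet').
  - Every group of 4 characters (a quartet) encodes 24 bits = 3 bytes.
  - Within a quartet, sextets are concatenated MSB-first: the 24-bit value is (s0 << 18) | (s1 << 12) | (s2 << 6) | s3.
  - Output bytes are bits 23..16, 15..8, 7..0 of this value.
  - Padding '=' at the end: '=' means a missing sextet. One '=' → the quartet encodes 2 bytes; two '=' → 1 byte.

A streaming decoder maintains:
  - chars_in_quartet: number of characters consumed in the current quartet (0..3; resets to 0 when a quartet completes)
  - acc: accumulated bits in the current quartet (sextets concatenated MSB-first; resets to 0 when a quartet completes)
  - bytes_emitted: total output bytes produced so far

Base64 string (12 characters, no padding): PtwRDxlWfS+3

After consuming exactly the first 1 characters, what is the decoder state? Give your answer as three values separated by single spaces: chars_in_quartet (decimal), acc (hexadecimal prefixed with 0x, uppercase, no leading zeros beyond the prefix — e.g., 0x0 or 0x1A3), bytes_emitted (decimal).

After char 0 ('P'=15): chars_in_quartet=1 acc=0xF bytes_emitted=0

Answer: 1 0xF 0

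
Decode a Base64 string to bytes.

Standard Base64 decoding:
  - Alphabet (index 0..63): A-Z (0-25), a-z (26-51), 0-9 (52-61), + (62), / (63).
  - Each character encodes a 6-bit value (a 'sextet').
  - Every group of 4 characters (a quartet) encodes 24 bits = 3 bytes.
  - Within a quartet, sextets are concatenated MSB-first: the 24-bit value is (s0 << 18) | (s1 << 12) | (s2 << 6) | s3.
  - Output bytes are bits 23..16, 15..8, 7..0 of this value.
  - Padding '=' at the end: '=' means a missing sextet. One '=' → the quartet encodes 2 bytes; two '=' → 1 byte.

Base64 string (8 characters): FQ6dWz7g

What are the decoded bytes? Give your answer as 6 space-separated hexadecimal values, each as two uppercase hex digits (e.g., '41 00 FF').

After char 0 ('F'=5): chars_in_quartet=1 acc=0x5 bytes_emitted=0
After char 1 ('Q'=16): chars_in_quartet=2 acc=0x150 bytes_emitted=0
After char 2 ('6'=58): chars_in_quartet=3 acc=0x543A bytes_emitted=0
After char 3 ('d'=29): chars_in_quartet=4 acc=0x150E9D -> emit 15 0E 9D, reset; bytes_emitted=3
After char 4 ('W'=22): chars_in_quartet=1 acc=0x16 bytes_emitted=3
After char 5 ('z'=51): chars_in_quartet=2 acc=0x5B3 bytes_emitted=3
After char 6 ('7'=59): chars_in_quartet=3 acc=0x16CFB bytes_emitted=3
After char 7 ('g'=32): chars_in_quartet=4 acc=0x5B3EE0 -> emit 5B 3E E0, reset; bytes_emitted=6

Answer: 15 0E 9D 5B 3E E0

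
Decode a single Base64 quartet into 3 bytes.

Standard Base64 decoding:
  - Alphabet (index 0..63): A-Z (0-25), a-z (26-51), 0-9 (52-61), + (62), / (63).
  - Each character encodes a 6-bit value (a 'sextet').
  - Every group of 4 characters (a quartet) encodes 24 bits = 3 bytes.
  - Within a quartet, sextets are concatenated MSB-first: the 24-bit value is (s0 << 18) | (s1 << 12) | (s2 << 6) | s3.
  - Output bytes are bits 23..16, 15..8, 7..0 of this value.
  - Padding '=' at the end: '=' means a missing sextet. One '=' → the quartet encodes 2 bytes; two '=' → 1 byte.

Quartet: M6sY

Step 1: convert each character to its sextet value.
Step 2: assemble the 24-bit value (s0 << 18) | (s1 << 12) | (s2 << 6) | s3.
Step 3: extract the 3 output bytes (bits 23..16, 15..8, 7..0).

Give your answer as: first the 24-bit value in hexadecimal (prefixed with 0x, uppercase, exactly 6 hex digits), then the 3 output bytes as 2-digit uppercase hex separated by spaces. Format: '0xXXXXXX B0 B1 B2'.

Answer: 0x33AB18 33 AB 18

Derivation:
Sextets: M=12, 6=58, s=44, Y=24
24-bit: (12<<18) | (58<<12) | (44<<6) | 24
      = 0x300000 | 0x03A000 | 0x000B00 | 0x000018
      = 0x33AB18
Bytes: (v>>16)&0xFF=33, (v>>8)&0xFF=AB, v&0xFF=18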